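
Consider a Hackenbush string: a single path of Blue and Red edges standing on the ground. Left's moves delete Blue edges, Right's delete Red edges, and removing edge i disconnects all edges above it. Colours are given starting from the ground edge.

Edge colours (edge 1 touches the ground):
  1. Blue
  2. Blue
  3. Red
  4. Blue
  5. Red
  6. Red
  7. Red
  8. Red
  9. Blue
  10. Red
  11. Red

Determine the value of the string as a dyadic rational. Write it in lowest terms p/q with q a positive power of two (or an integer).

777/512

Prefix values for Blue Blue Red Blue Red Red Red Red Blue Red Red via {L|R} + simplicity:
step 1: add Blue to get B; options L={ 0 } R={ (no moves) } ⇒ 1
step 2: add Blue to get BB; options L={ 0 1 } R={ (no moves) } ⇒ 2
step 3: add Red to get BBR; options L={ 0 1 } R={ 2 } ⇒ 3/2
step 4: add Blue to get BBRB; options L={ 0 1 3/2 } R={ 2 } ⇒ 7/4
step 5: add Red to get BBRBR; options L={ 0 1 3/2 } R={ 7/4 2 } ⇒ 13/8
step 6: add Red to get BBRBRR; options L={ 0 1 3/2 } R={ 13/8 7/4 2 } ⇒ 25/16
step 7: add Red to get BBRBRRR; options L={ 0 1 3/2 } R={ 25/16 13/8 7/4 2 } ⇒ 49/32
step 8: add Red to get BBRBRRRR; options L={ 0 1 3/2 } R={ 49/32 25/16 13/8 7/4 2 } ⇒ 97/64
step 9: add Blue to get BBRBRRRRB; options L={ 0 1 3/2 97/64 } R={ 49/32 25/16 13/8 7/4 2 } ⇒ 195/128
step 10: add Red to get BBRBRRRRBR; options L={ 0 1 3/2 97/64 } R={ 195/128 49/32 25/16 13/8 7/4 2 } ⇒ 389/256
step 11: add Red to get BBRBRRRRBRR; options L={ 0 1 3/2 97/64 } R={ 389/256 195/128 49/32 25/16 13/8 7/4 2 } ⇒ 777/512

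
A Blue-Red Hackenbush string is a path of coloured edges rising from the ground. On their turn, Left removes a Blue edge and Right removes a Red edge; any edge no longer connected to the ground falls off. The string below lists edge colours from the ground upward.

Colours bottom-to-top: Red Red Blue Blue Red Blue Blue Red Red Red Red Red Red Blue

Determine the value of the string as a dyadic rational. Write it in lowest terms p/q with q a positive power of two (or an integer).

-5373/4096

Recurse on prefixes of the 14-edge string Red Red Blue Blue Red Blue Blue Red Red Red Red Red Red Blue:
R: Left { · }, Right { 0 } = simplest -1
RR: Left { · }, Right { -1, 0 } = simplest -2
RRB: Left { -2 }, Right { -1, 0 } = simplest -3/2
RRBB: Left { -2, -3/2 }, Right { -1, 0 } = simplest -5/4
RRBBR: Left { -2, -3/2 }, Right { -5/4, -1, 0 } = simplest -11/8
RRBBRB: Left { -2, -3/2, -11/8 }, Right { -5/4, -1, 0 } = simplest -21/16
RRBBRBB: Left { -2, -3/2, -11/8, -21/16 }, Right { -5/4, -1, 0 } = simplest -41/32
RRBBRBBR: Left { -2, -3/2, -11/8, -21/16 }, Right { -41/32, -5/4, -1, 0 } = simplest -83/64
RRBBRBBRR: Left { -2, -3/2, -11/8, -21/16 }, Right { -83/64, -41/32, -5/4, -1, 0 } = simplest -167/128
RRBBRBBRRR: Left { -2, -3/2, -11/8, -21/16 }, Right { -167/128, -83/64, -41/32, -5/4, -1, 0 } = simplest -335/256
RRBBRBBRRRR: Left { -2, -3/2, -11/8, -21/16 }, Right { -335/256, -167/128, -83/64, -41/32, -5/4, -1, 0 } = simplest -671/512
RRBBRBBRRRRR: Left { -2, -3/2, -11/8, -21/16 }, Right { -671/512, -335/256, -167/128, -83/64, -41/32, -5/4, -1, 0 } = simplest -1343/1024
RRBBRBBRRRRRR: Left { -2, -3/2, -11/8, -21/16 }, Right { -1343/1024, -671/512, -335/256, -167/128, -83/64, -41/32, -5/4, -1, 0 } = simplest -2687/2048
RRBBRBBRRRRRRB: Left { -2, -3/2, -11/8, -21/16, -2687/2048 }, Right { -1343/1024, -671/512, -335/256, -167/128, -83/64, -41/32, -5/4, -1, 0 } = simplest -5373/4096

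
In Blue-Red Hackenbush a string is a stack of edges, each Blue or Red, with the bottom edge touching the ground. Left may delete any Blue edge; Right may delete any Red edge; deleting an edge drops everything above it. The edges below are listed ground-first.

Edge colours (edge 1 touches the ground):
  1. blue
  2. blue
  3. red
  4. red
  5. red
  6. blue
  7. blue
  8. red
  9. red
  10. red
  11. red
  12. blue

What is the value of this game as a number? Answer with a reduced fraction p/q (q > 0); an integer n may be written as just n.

1219/1024

Recurse on prefixes of the 12-edge string blue blue red red red blue blue red red red red blue:
b: Left { 0 }, Right { — } => simplest 1
bb: Left { 0 1 }, Right { — } => simplest 2
bbr: Left { 0 1 }, Right { 2 } => simplest 3/2
bbrr: Left { 0 1 }, Right { 3/2 2 } => simplest 5/4
bbrrr: Left { 0 1 }, Right { 5/4 3/2 2 } => simplest 9/8
bbrrrb: Left { 0 1 9/8 }, Right { 5/4 3/2 2 } => simplest 19/16
bbrrrbb: Left { 0 1 9/8 19/16 }, Right { 5/4 3/2 2 } => simplest 39/32
bbrrrbbr: Left { 0 1 9/8 19/16 }, Right { 39/32 5/4 3/2 2 } => simplest 77/64
bbrrrbbrr: Left { 0 1 9/8 19/16 }, Right { 77/64 39/32 5/4 3/2 2 } => simplest 153/128
bbrrrbbrrr: Left { 0 1 9/8 19/16 }, Right { 153/128 77/64 39/32 5/4 3/2 2 } => simplest 305/256
bbrrrbbrrrr: Left { 0 1 9/8 19/16 }, Right { 305/256 153/128 77/64 39/32 5/4 3/2 2 } => simplest 609/512
bbrrrbbrrrrb: Left { 0 1 9/8 19/16 609/512 }, Right { 305/256 153/128 77/64 39/32 5/4 3/2 2 } => simplest 1219/1024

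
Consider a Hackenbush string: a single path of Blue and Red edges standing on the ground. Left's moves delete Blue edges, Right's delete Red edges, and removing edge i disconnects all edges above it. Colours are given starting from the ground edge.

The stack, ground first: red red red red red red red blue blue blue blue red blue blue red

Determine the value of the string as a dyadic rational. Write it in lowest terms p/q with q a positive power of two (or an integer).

-1555/256

Recurse on prefixes of the 15-edge string red red red red red red red blue blue blue blue red blue blue red:
value_1 [r]  L=[(no moves)]  R=[0]  — -1
value_2 [rr]  L=[(no moves)]  R=[-1, 0]  — -2
value_3 [rrr]  L=[(no moves)]  R=[-2, -1, 0]  — -3
value_4 [rrrr]  L=[(no moves)]  R=[-3, -2, -1, 0]  — -4
value_5 [rrrrr]  L=[(no moves)]  R=[-4, -3, -2, -1, 0]  — -5
value_6 [rrrrrr]  L=[(no moves)]  R=[-5, -4, -3, -2, -1, 0]  — -6
value_7 [rrrrrrr]  L=[(no moves)]  R=[-6, -5, -4, -3, -2, -1, 0]  — -7
value_8 [rrrrrrrb]  L=[-7]  R=[-6, -5, -4, -3, -2, -1, 0]  — -13/2
value_9 [rrrrrrrbb]  L=[-7, -13/2]  R=[-6, -5, -4, -3, -2, -1, 0]  — -25/4
value_10 [rrrrrrrbbb]  L=[-7, -13/2, -25/4]  R=[-6, -5, -4, -3, -2, -1, 0]  — -49/8
value_11 [rrrrrrrbbbb]  L=[-7, -13/2, -25/4, -49/8]  R=[-6, -5, -4, -3, -2, -1, 0]  — -97/16
value_12 [rrrrrrrbbbbr]  L=[-7, -13/2, -25/4, -49/8]  R=[-97/16, -6, -5, -4, -3, -2, -1, 0]  — -195/32
value_13 [rrrrrrrbbbbrb]  L=[-7, -13/2, -25/4, -49/8, -195/32]  R=[-97/16, -6, -5, -4, -3, -2, -1, 0]  — -389/64
value_14 [rrrrrrrbbbbrbb]  L=[-7, -13/2, -25/4, -49/8, -195/32, -389/64]  R=[-97/16, -6, -5, -4, -3, -2, -1, 0]  — -777/128
value_15 [rrrrrrrbbbbrbbr]  L=[-7, -13/2, -25/4, -49/8, -195/32, -389/64]  R=[-777/128, -97/16, -6, -5, -4, -3, -2, -1, 0]  — -1555/256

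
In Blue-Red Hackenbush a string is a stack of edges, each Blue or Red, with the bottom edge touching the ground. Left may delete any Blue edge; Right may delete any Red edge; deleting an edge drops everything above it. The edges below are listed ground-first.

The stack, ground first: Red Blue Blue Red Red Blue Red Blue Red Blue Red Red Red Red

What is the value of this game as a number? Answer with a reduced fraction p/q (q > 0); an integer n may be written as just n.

Prefix values for Red Blue Blue Red Red Blue Red Blue Red Blue Red Red Red Red via {L|R} + simplicity:
edge 1 of 14 (Red): { · | 0 } gives -1
edge 2 of 14 (Blue): { -1 | 0 } gives -1/2
edge 3 of 14 (Blue): { -1; -1/2 | 0 } gives -1/4
edge 4 of 14 (Red): { -1; -1/2 | -1/4; 0 } gives -3/8
edge 5 of 14 (Red): { -1; -1/2 | -3/8; -1/4; 0 } gives -7/16
edge 6 of 14 (Blue): { -1; -1/2; -7/16 | -3/8; -1/4; 0 } gives -13/32
edge 7 of 14 (Red): { -1; -1/2; -7/16 | -13/32; -3/8; -1/4; 0 } gives -27/64
edge 8 of 14 (Blue): { -1; -1/2; -7/16; -27/64 | -13/32; -3/8; -1/4; 0 } gives -53/128
edge 9 of 14 (Red): { -1; -1/2; -7/16; -27/64 | -53/128; -13/32; -3/8; -1/4; 0 } gives -107/256
edge 10 of 14 (Blue): { -1; -1/2; -7/16; -27/64; -107/256 | -53/128; -13/32; -3/8; -1/4; 0 } gives -213/512
edge 11 of 14 (Red): { -1; -1/2; -7/16; -27/64; -107/256 | -213/512; -53/128; -13/32; -3/8; -1/4; 0 } gives -427/1024
edge 12 of 14 (Red): { -1; -1/2; -7/16; -27/64; -107/256 | -427/1024; -213/512; -53/128; -13/32; -3/8; -1/4; 0 } gives -855/2048
edge 13 of 14 (Red): { -1; -1/2; -7/16; -27/64; -107/256 | -855/2048; -427/1024; -213/512; -53/128; -13/32; -3/8; -1/4; 0 } gives -1711/4096
edge 14 of 14 (Red): { -1; -1/2; -7/16; -27/64; -107/256 | -1711/4096; -855/2048; -427/1024; -213/512; -53/128; -13/32; -3/8; -1/4; 0 } gives -3423/8192

-3423/8192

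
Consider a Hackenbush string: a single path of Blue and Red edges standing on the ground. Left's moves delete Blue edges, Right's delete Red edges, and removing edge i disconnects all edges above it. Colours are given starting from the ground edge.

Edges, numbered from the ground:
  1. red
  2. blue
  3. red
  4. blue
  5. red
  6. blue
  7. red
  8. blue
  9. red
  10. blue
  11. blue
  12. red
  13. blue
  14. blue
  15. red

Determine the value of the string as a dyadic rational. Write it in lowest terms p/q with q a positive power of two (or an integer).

1 of 15 · r · max L −∞ · min R 0 — -1
2 of 15 · rb · max L -1 · min R 0 — -1/2
3 of 15 · rbr · max L -1 · min R -1/2 — -3/4
4 of 15 · rbrb · max L -3/4 · min R -1/2 — -5/8
5 of 15 · rbrbr · max L -3/4 · min R -5/8 — -11/16
6 of 15 · rbrbrb · max L -11/16 · min R -5/8 — -21/32
7 of 15 · rbrbrbr · max L -11/16 · min R -21/32 — -43/64
8 of 15 · rbrbrbrb · max L -43/64 · min R -21/32 — -85/128
9 of 15 · rbrbrbrbr · max L -43/64 · min R -85/128 — -171/256
10 of 15 · rbrbrbrbrb · max L -171/256 · min R -85/128 — -341/512
11 of 15 · rbrbrbrbrbb · max L -341/512 · min R -85/128 — -681/1024
12 of 15 · rbrbrbrbrbbr · max L -341/512 · min R -681/1024 — -1363/2048
13 of 15 · rbrbrbrbrbbrb · max L -1363/2048 · min R -681/1024 — -2725/4096
14 of 15 · rbrbrbrbrbbrbb · max L -2725/4096 · min R -681/1024 — -5449/8192
15 of 15 · rbrbrbrbrbbrbbr · max L -2725/4096 · min R -5449/8192 — -10899/16384

-10899/16384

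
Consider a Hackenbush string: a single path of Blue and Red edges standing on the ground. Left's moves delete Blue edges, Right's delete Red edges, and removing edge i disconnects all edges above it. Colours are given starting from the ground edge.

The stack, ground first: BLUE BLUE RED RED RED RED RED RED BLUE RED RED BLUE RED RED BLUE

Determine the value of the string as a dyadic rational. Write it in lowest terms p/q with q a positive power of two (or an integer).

Build value(s[:k]) for k = 1..15, string s = BLUE BLUE RED RED RED RED RED RED BLUE RED RED BLUE RED RED BLUE.
step 1: add BLUE to get B; options L={ 0 } R={ ∅ } -> 1
step 2: add BLUE to get BB; options L={ 0 1 } R={ ∅ } -> 2
step 3: add RED to get BBR; options L={ 0 1 } R={ 2 } -> 3/2
step 4: add RED to get BBRR; options L={ 0 1 } R={ 3/2 2 } -> 5/4
step 5: add RED to get BBRRR; options L={ 0 1 } R={ 5/4 3/2 2 } -> 9/8
step 6: add RED to get BBRRRR; options L={ 0 1 } R={ 9/8 5/4 3/2 2 } -> 17/16
step 7: add RED to get BBRRRRR; options L={ 0 1 } R={ 17/16 9/8 5/4 3/2 2 } -> 33/32
step 8: add RED to get BBRRRRRR; options L={ 0 1 } R={ 33/32 17/16 9/8 5/4 3/2 2 } -> 65/64
step 9: add BLUE to get BBRRRRRRB; options L={ 0 1 65/64 } R={ 33/32 17/16 9/8 5/4 3/2 2 } -> 131/128
step 10: add RED to get BBRRRRRRBR; options L={ 0 1 65/64 } R={ 131/128 33/32 17/16 9/8 5/4 3/2 2 } -> 261/256
step 11: add RED to get BBRRRRRRBRR; options L={ 0 1 65/64 } R={ 261/256 131/128 33/32 17/16 9/8 5/4 3/2 2 } -> 521/512
step 12: add BLUE to get BBRRRRRRBRRB; options L={ 0 1 65/64 521/512 } R={ 261/256 131/128 33/32 17/16 9/8 5/4 3/2 2 } -> 1043/1024
step 13: add RED to get BBRRRRRRBRRBR; options L={ 0 1 65/64 521/512 } R={ 1043/1024 261/256 131/128 33/32 17/16 9/8 5/4 3/2 2 } -> 2085/2048
step 14: add RED to get BBRRRRRRBRRBRR; options L={ 0 1 65/64 521/512 } R={ 2085/2048 1043/1024 261/256 131/128 33/32 17/16 9/8 5/4 3/2 2 } -> 4169/4096
step 15: add BLUE to get BBRRRRRRBRRBRRB; options L={ 0 1 65/64 521/512 4169/4096 } R={ 2085/2048 1043/1024 261/256 131/128 33/32 17/16 9/8 5/4 3/2 2 } -> 8339/8192

8339/8192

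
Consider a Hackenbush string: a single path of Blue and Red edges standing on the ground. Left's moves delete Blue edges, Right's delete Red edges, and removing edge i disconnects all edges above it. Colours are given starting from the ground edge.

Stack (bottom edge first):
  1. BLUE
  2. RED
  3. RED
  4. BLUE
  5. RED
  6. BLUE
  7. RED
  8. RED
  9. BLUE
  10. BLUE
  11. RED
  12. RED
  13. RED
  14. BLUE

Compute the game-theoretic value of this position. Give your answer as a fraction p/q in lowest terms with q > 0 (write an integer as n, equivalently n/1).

Build v(s[:k]) for k = 1..14, string s = BLUE RED RED BLUE RED BLUE RED RED BLUE BLUE RED RED RED BLUE.
edge 1 of 14 (BLUE): { 0 | ∅ } gives 1
edge 2 of 14 (RED): { 0 | 1 } gives 1/2
edge 3 of 14 (RED): { 0 | 1/2, 1 } gives 1/4
edge 4 of 14 (BLUE): { 0, 1/4 | 1/2, 1 } gives 3/8
edge 5 of 14 (RED): { 0, 1/4 | 3/8, 1/2, 1 } gives 5/16
edge 6 of 14 (BLUE): { 0, 1/4, 5/16 | 3/8, 1/2, 1 } gives 11/32
edge 7 of 14 (RED): { 0, 1/4, 5/16 | 11/32, 3/8, 1/2, 1 } gives 21/64
edge 8 of 14 (RED): { 0, 1/4, 5/16 | 21/64, 11/32, 3/8, 1/2, 1 } gives 41/128
edge 9 of 14 (BLUE): { 0, 1/4, 5/16, 41/128 | 21/64, 11/32, 3/8, 1/2, 1 } gives 83/256
edge 10 of 14 (BLUE): { 0, 1/4, 5/16, 41/128, 83/256 | 21/64, 11/32, 3/8, 1/2, 1 } gives 167/512
edge 11 of 14 (RED): { 0, 1/4, 5/16, 41/128, 83/256 | 167/512, 21/64, 11/32, 3/8, 1/2, 1 } gives 333/1024
edge 12 of 14 (RED): { 0, 1/4, 5/16, 41/128, 83/256 | 333/1024, 167/512, 21/64, 11/32, 3/8, 1/2, 1 } gives 665/2048
edge 13 of 14 (RED): { 0, 1/4, 5/16, 41/128, 83/256 | 665/2048, 333/1024, 167/512, 21/64, 11/32, 3/8, 1/2, 1 } gives 1329/4096
edge 14 of 14 (BLUE): { 0, 1/4, 5/16, 41/128, 83/256, 1329/4096 | 665/2048, 333/1024, 167/512, 21/64, 11/32, 3/8, 1/2, 1 } gives 2659/8192

2659/8192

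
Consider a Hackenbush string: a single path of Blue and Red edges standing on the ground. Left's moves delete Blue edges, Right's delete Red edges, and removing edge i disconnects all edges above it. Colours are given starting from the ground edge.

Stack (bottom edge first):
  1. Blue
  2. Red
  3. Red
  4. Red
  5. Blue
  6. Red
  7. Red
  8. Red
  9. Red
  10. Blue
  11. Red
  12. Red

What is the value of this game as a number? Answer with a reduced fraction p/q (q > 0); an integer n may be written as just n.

g_1 [B]  L=[0]  R=[]  — 1
g_2 [BR]  L=[0]  R=[1]  — 1/2
g_3 [BRR]  L=[0]  R=[1/2 1]  — 1/4
g_4 [BRRR]  L=[0]  R=[1/4 1/2 1]  — 1/8
g_5 [BRRRB]  L=[0 1/8]  R=[1/4 1/2 1]  — 3/16
g_6 [BRRRBR]  L=[0 1/8]  R=[3/16 1/4 1/2 1]  — 5/32
g_7 [BRRRBRR]  L=[0 1/8]  R=[5/32 3/16 1/4 1/2 1]  — 9/64
g_8 [BRRRBRRR]  L=[0 1/8]  R=[9/64 5/32 3/16 1/4 1/2 1]  — 17/128
g_9 [BRRRBRRRR]  L=[0 1/8]  R=[17/128 9/64 5/32 3/16 1/4 1/2 1]  — 33/256
g_10 [BRRRBRRRRB]  L=[0 1/8 33/256]  R=[17/128 9/64 5/32 3/16 1/4 1/2 1]  — 67/512
g_11 [BRRRBRRRRBR]  L=[0 1/8 33/256]  R=[67/512 17/128 9/64 5/32 3/16 1/4 1/2 1]  — 133/1024
g_12 [BRRRBRRRRBRR]  L=[0 1/8 33/256]  R=[133/1024 67/512 17/128 9/64 5/32 3/16 1/4 1/2 1]  — 265/2048

265/2048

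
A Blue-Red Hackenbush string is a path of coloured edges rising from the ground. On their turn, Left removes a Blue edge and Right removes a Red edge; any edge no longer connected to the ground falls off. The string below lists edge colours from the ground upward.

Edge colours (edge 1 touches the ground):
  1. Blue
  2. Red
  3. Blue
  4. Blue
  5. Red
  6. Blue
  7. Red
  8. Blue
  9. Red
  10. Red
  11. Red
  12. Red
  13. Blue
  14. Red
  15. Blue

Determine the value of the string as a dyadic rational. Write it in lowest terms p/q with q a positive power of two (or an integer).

13579/16384

B: Left { 0 }, Right { (no moves) } gives simplest 1
BR: Left { 0 }, Right { 1 } gives simplest 1/2
BRB: Left { 0,1/2 }, Right { 1 } gives simplest 3/4
BRBB: Left { 0,1/2,3/4 }, Right { 1 } gives simplest 7/8
BRBBR: Left { 0,1/2,3/4 }, Right { 7/8,1 } gives simplest 13/16
BRBBRB: Left { 0,1/2,3/4,13/16 }, Right { 7/8,1 } gives simplest 27/32
BRBBRBR: Left { 0,1/2,3/4,13/16 }, Right { 27/32,7/8,1 } gives simplest 53/64
BRBBRBRB: Left { 0,1/2,3/4,13/16,53/64 }, Right { 27/32,7/8,1 } gives simplest 107/128
BRBBRBRBR: Left { 0,1/2,3/4,13/16,53/64 }, Right { 107/128,27/32,7/8,1 } gives simplest 213/256
BRBBRBRBRR: Left { 0,1/2,3/4,13/16,53/64 }, Right { 213/256,107/128,27/32,7/8,1 } gives simplest 425/512
BRBBRBRBRRR: Left { 0,1/2,3/4,13/16,53/64 }, Right { 425/512,213/256,107/128,27/32,7/8,1 } gives simplest 849/1024
BRBBRBRBRRRR: Left { 0,1/2,3/4,13/16,53/64 }, Right { 849/1024,425/512,213/256,107/128,27/32,7/8,1 } gives simplest 1697/2048
BRBBRBRBRRRRB: Left { 0,1/2,3/4,13/16,53/64,1697/2048 }, Right { 849/1024,425/512,213/256,107/128,27/32,7/8,1 } gives simplest 3395/4096
BRBBRBRBRRRRBR: Left { 0,1/2,3/4,13/16,53/64,1697/2048 }, Right { 3395/4096,849/1024,425/512,213/256,107/128,27/32,7/8,1 } gives simplest 6789/8192
BRBBRBRBRRRRBRB: Left { 0,1/2,3/4,13/16,53/64,1697/2048,6789/8192 }, Right { 3395/4096,849/1024,425/512,213/256,107/128,27/32,7/8,1 } gives simplest 13579/16384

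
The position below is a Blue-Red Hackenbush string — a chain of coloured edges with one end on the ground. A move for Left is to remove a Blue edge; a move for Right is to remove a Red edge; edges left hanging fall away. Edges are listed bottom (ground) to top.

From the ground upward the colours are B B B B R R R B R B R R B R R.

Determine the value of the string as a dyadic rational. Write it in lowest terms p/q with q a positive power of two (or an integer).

Prefix values for B B B B R R R B R B R R B R R via {L|R} + simplicity:
step 1: add B to get B; options L={ 0 } R={  } ⇒ 1
step 2: add B to get BB; options L={ 0,1 } R={  } ⇒ 2
step 3: add B to get BBB; options L={ 0,1,2 } R={  } ⇒ 3
step 4: add B to get BBBB; options L={ 0,1,2,3 } R={  } ⇒ 4
step 5: add R to get BBBBR; options L={ 0,1,2,3 } R={ 4 } ⇒ 7/2
step 6: add R to get BBBBRR; options L={ 0,1,2,3 } R={ 7/2,4 } ⇒ 13/4
step 7: add R to get BBBBRRR; options L={ 0,1,2,3 } R={ 13/4,7/2,4 } ⇒ 25/8
step 8: add B to get BBBBRRRB; options L={ 0,1,2,3,25/8 } R={ 13/4,7/2,4 } ⇒ 51/16
step 9: add R to get BBBBRRRBR; options L={ 0,1,2,3,25/8 } R={ 51/16,13/4,7/2,4 } ⇒ 101/32
step 10: add B to get BBBBRRRBRB; options L={ 0,1,2,3,25/8,101/32 } R={ 51/16,13/4,7/2,4 } ⇒ 203/64
step 11: add R to get BBBBRRRBRBR; options L={ 0,1,2,3,25/8,101/32 } R={ 203/64,51/16,13/4,7/2,4 } ⇒ 405/128
step 12: add R to get BBBBRRRBRBRR; options L={ 0,1,2,3,25/8,101/32 } R={ 405/128,203/64,51/16,13/4,7/2,4 } ⇒ 809/256
step 13: add B to get BBBBRRRBRBRRB; options L={ 0,1,2,3,25/8,101/32,809/256 } R={ 405/128,203/64,51/16,13/4,7/2,4 } ⇒ 1619/512
step 14: add R to get BBBBRRRBRBRRBR; options L={ 0,1,2,3,25/8,101/32,809/256 } R={ 1619/512,405/128,203/64,51/16,13/4,7/2,4 } ⇒ 3237/1024
step 15: add R to get BBBBRRRBRBRRBRR; options L={ 0,1,2,3,25/8,101/32,809/256 } R={ 3237/1024,1619/512,405/128,203/64,51/16,13/4,7/2,4 } ⇒ 6473/2048

6473/2048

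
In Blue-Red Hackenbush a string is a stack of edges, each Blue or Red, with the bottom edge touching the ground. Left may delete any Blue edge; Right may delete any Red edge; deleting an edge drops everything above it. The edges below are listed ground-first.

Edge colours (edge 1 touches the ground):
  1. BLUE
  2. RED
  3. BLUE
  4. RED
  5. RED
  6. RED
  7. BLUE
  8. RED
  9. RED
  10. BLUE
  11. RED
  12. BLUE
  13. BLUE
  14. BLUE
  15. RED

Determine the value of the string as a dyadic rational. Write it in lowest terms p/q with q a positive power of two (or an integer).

B: Left { 0 }, Right { · } ⇒ simplest 1
BR: Left { 0 }, Right { 1 } ⇒ simplest 1/2
BRB: Left { 0; 1/2 }, Right { 1 } ⇒ simplest 3/4
BRBR: Left { 0; 1/2 }, Right { 3/4; 1 } ⇒ simplest 5/8
BRBRR: Left { 0; 1/2 }, Right { 5/8; 3/4; 1 } ⇒ simplest 9/16
BRBRRR: Left { 0; 1/2 }, Right { 9/16; 5/8; 3/4; 1 } ⇒ simplest 17/32
BRBRRRB: Left { 0; 1/2; 17/32 }, Right { 9/16; 5/8; 3/4; 1 } ⇒ simplest 35/64
BRBRRRBR: Left { 0; 1/2; 17/32 }, Right { 35/64; 9/16; 5/8; 3/4; 1 } ⇒ simplest 69/128
BRBRRRBRR: Left { 0; 1/2; 17/32 }, Right { 69/128; 35/64; 9/16; 5/8; 3/4; 1 } ⇒ simplest 137/256
BRBRRRBRRB: Left { 0; 1/2; 17/32; 137/256 }, Right { 69/128; 35/64; 9/16; 5/8; 3/4; 1 } ⇒ simplest 275/512
BRBRRRBRRBR: Left { 0; 1/2; 17/32; 137/256 }, Right { 275/512; 69/128; 35/64; 9/16; 5/8; 3/4; 1 } ⇒ simplest 549/1024
BRBRRRBRRBRB: Left { 0; 1/2; 17/32; 137/256; 549/1024 }, Right { 275/512; 69/128; 35/64; 9/16; 5/8; 3/4; 1 } ⇒ simplest 1099/2048
BRBRRRBRRBRBB: Left { 0; 1/2; 17/32; 137/256; 549/1024; 1099/2048 }, Right { 275/512; 69/128; 35/64; 9/16; 5/8; 3/4; 1 } ⇒ simplest 2199/4096
BRBRRRBRRBRBBB: Left { 0; 1/2; 17/32; 137/256; 549/1024; 1099/2048; 2199/4096 }, Right { 275/512; 69/128; 35/64; 9/16; 5/8; 3/4; 1 } ⇒ simplest 4399/8192
BRBRRRBRRBRBBBR: Left { 0; 1/2; 17/32; 137/256; 549/1024; 1099/2048; 2199/4096 }, Right { 4399/8192; 275/512; 69/128; 35/64; 9/16; 5/8; 3/4; 1 } ⇒ simplest 8797/16384

8797/16384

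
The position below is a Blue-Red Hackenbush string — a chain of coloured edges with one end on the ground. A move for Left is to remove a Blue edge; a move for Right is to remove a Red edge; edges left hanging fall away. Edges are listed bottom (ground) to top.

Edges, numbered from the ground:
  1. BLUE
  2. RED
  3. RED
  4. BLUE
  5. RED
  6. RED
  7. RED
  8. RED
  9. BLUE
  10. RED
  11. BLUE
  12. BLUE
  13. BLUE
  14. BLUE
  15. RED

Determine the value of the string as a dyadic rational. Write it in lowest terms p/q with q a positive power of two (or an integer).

4285/16384

Build value(s[:k]) for k = 1..15, string s = BLUE RED RED BLUE RED RED RED RED BLUE RED BLUE BLUE BLUE BLUE RED.
value_1 [B]  L=[0]  R=[—]  -> 1
value_2 [BR]  L=[0]  R=[1]  -> 1/2
value_3 [BRR]  L=[0]  R=[1/2,1]  -> 1/4
value_4 [BRRB]  L=[0,1/4]  R=[1/2,1]  -> 3/8
value_5 [BRRBR]  L=[0,1/4]  R=[3/8,1/2,1]  -> 5/16
value_6 [BRRBRR]  L=[0,1/4]  R=[5/16,3/8,1/2,1]  -> 9/32
value_7 [BRRBRRR]  L=[0,1/4]  R=[9/32,5/16,3/8,1/2,1]  -> 17/64
value_8 [BRRBRRRR]  L=[0,1/4]  R=[17/64,9/32,5/16,3/8,1/2,1]  -> 33/128
value_9 [BRRBRRRRB]  L=[0,1/4,33/128]  R=[17/64,9/32,5/16,3/8,1/2,1]  -> 67/256
value_10 [BRRBRRRRBR]  L=[0,1/4,33/128]  R=[67/256,17/64,9/32,5/16,3/8,1/2,1]  -> 133/512
value_11 [BRRBRRRRBRB]  L=[0,1/4,33/128,133/512]  R=[67/256,17/64,9/32,5/16,3/8,1/2,1]  -> 267/1024
value_12 [BRRBRRRRBRBB]  L=[0,1/4,33/128,133/512,267/1024]  R=[67/256,17/64,9/32,5/16,3/8,1/2,1]  -> 535/2048
value_13 [BRRBRRRRBRBBB]  L=[0,1/4,33/128,133/512,267/1024,535/2048]  R=[67/256,17/64,9/32,5/16,3/8,1/2,1]  -> 1071/4096
value_14 [BRRBRRRRBRBBBB]  L=[0,1/4,33/128,133/512,267/1024,535/2048,1071/4096]  R=[67/256,17/64,9/32,5/16,3/8,1/2,1]  -> 2143/8192
value_15 [BRRBRRRRBRBBBBR]  L=[0,1/4,33/128,133/512,267/1024,535/2048,1071/4096]  R=[2143/8192,67/256,17/64,9/32,5/16,3/8,1/2,1]  -> 4285/16384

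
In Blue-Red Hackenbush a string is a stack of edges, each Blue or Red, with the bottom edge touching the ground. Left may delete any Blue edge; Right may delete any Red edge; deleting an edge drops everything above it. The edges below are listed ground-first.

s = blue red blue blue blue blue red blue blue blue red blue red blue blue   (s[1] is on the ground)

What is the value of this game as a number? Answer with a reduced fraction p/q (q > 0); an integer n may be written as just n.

value_1 [b]  L=[0]  R=[—]  so 1
value_2 [br]  L=[0]  R=[1]  so 1/2
value_3 [brb]  L=[0,1/2]  R=[1]  so 3/4
value_4 [brbb]  L=[0,1/2,3/4]  R=[1]  so 7/8
value_5 [brbbb]  L=[0,1/2,3/4,7/8]  R=[1]  so 15/16
value_6 [brbbbb]  L=[0,1/2,3/4,7/8,15/16]  R=[1]  so 31/32
value_7 [brbbbbr]  L=[0,1/2,3/4,7/8,15/16]  R=[31/32,1]  so 61/64
value_8 [brbbbbrb]  L=[0,1/2,3/4,7/8,15/16,61/64]  R=[31/32,1]  so 123/128
value_9 [brbbbbrbb]  L=[0,1/2,3/4,7/8,15/16,61/64,123/128]  R=[31/32,1]  so 247/256
value_10 [brbbbbrbbb]  L=[0,1/2,3/4,7/8,15/16,61/64,123/128,247/256]  R=[31/32,1]  so 495/512
value_11 [brbbbbrbbbr]  L=[0,1/2,3/4,7/8,15/16,61/64,123/128,247/256]  R=[495/512,31/32,1]  so 989/1024
value_12 [brbbbbrbbbrb]  L=[0,1/2,3/4,7/8,15/16,61/64,123/128,247/256,989/1024]  R=[495/512,31/32,1]  so 1979/2048
value_13 [brbbbbrbbbrbr]  L=[0,1/2,3/4,7/8,15/16,61/64,123/128,247/256,989/1024]  R=[1979/2048,495/512,31/32,1]  so 3957/4096
value_14 [brbbbbrbbbrbrb]  L=[0,1/2,3/4,7/8,15/16,61/64,123/128,247/256,989/1024,3957/4096]  R=[1979/2048,495/512,31/32,1]  so 7915/8192
value_15 [brbbbbrbbbrbrbb]  L=[0,1/2,3/4,7/8,15/16,61/64,123/128,247/256,989/1024,3957/4096,7915/8192]  R=[1979/2048,495/512,31/32,1]  so 15831/16384

15831/16384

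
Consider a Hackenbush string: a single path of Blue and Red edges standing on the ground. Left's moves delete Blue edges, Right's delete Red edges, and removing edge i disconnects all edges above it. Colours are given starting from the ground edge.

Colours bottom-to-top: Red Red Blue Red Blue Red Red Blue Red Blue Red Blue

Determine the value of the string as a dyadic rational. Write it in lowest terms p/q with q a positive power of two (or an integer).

-1749/1024

Build v(s[:k]) for k = 1..12, string s = Red Red Blue Red Blue Red Red Blue Red Blue Red Blue.
v_1 [R]  L=[—]  R=[0]  so -1
v_2 [RR]  L=[—]  R=[-1; 0]  so -2
v_3 [RRB]  L=[-2]  R=[-1; 0]  so -3/2
v_4 [RRBR]  L=[-2]  R=[-3/2; -1; 0]  so -7/4
v_5 [RRBRB]  L=[-2; -7/4]  R=[-3/2; -1; 0]  so -13/8
v_6 [RRBRBR]  L=[-2; -7/4]  R=[-13/8; -3/2; -1; 0]  so -27/16
v_7 [RRBRBRR]  L=[-2; -7/4]  R=[-27/16; -13/8; -3/2; -1; 0]  so -55/32
v_8 [RRBRBRRB]  L=[-2; -7/4; -55/32]  R=[-27/16; -13/8; -3/2; -1; 0]  so -109/64
v_9 [RRBRBRRBR]  L=[-2; -7/4; -55/32]  R=[-109/64; -27/16; -13/8; -3/2; -1; 0]  so -219/128
v_10 [RRBRBRRBRB]  L=[-2; -7/4; -55/32; -219/128]  R=[-109/64; -27/16; -13/8; -3/2; -1; 0]  so -437/256
v_11 [RRBRBRRBRBR]  L=[-2; -7/4; -55/32; -219/128]  R=[-437/256; -109/64; -27/16; -13/8; -3/2; -1; 0]  so -875/512
v_12 [RRBRBRRBRBRB]  L=[-2; -7/4; -55/32; -219/128; -875/512]  R=[-437/256; -109/64; -27/16; -13/8; -3/2; -1; 0]  so -1749/1024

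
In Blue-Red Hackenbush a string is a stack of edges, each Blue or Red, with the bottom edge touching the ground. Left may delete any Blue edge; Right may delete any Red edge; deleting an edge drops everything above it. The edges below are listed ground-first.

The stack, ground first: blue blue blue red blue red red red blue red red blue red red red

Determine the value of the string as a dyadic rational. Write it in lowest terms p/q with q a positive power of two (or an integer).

10385/4096

1 of 15 · b · max L 0 · min R +∞ -> 1
2 of 15 · bb · max L 1 · min R +∞ -> 2
3 of 15 · bbb · max L 2 · min R +∞ -> 3
4 of 15 · bbbr · max L 2 · min R 3 -> 5/2
5 of 15 · bbbrb · max L 5/2 · min R 3 -> 11/4
6 of 15 · bbbrbr · max L 5/2 · min R 11/4 -> 21/8
7 of 15 · bbbrbrr · max L 5/2 · min R 21/8 -> 41/16
8 of 15 · bbbrbrrr · max L 5/2 · min R 41/16 -> 81/32
9 of 15 · bbbrbrrrb · max L 81/32 · min R 41/16 -> 163/64
10 of 15 · bbbrbrrrbr · max L 81/32 · min R 163/64 -> 325/128
11 of 15 · bbbrbrrrbrr · max L 81/32 · min R 325/128 -> 649/256
12 of 15 · bbbrbrrrbrrb · max L 649/256 · min R 325/128 -> 1299/512
13 of 15 · bbbrbrrrbrrbr · max L 649/256 · min R 1299/512 -> 2597/1024
14 of 15 · bbbrbrrrbrrbrr · max L 649/256 · min R 2597/1024 -> 5193/2048
15 of 15 · bbbrbrrrbrrbrrr · max L 649/256 · min R 5193/2048 -> 10385/4096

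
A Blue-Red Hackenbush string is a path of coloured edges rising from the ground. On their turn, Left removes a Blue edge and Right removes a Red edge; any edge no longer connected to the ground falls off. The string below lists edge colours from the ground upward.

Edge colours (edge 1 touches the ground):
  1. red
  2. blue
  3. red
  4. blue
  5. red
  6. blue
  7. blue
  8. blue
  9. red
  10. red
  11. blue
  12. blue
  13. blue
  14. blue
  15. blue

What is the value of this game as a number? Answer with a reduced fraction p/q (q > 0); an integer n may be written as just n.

Prefix values for red blue red blue red blue blue blue red red blue blue blue blue blue via {L|R} + simplicity:
step 1: add red to get r; options L={ none } R={ 0 } -> -1
step 2: add blue to get rb; options L={ -1 } R={ 0 } -> -1/2
step 3: add red to get rbr; options L={ -1 } R={ -1/2, 0 } -> -3/4
step 4: add blue to get rbrb; options L={ -1, -3/4 } R={ -1/2, 0 } -> -5/8
step 5: add red to get rbrbr; options L={ -1, -3/4 } R={ -5/8, -1/2, 0 } -> -11/16
step 6: add blue to get rbrbrb; options L={ -1, -3/4, -11/16 } R={ -5/8, -1/2, 0 } -> -21/32
step 7: add blue to get rbrbrbb; options L={ -1, -3/4, -11/16, -21/32 } R={ -5/8, -1/2, 0 } -> -41/64
step 8: add blue to get rbrbrbbb; options L={ -1, -3/4, -11/16, -21/32, -41/64 } R={ -5/8, -1/2, 0 } -> -81/128
step 9: add red to get rbrbrbbbr; options L={ -1, -3/4, -11/16, -21/32, -41/64 } R={ -81/128, -5/8, -1/2, 0 } -> -163/256
step 10: add red to get rbrbrbbbrr; options L={ -1, -3/4, -11/16, -21/32, -41/64 } R={ -163/256, -81/128, -5/8, -1/2, 0 } -> -327/512
step 11: add blue to get rbrbrbbbrrb; options L={ -1, -3/4, -11/16, -21/32, -41/64, -327/512 } R={ -163/256, -81/128, -5/8, -1/2, 0 } -> -653/1024
step 12: add blue to get rbrbrbbbrrbb; options L={ -1, -3/4, -11/16, -21/32, -41/64, -327/512, -653/1024 } R={ -163/256, -81/128, -5/8, -1/2, 0 } -> -1305/2048
step 13: add blue to get rbrbrbbbrrbbb; options L={ -1, -3/4, -11/16, -21/32, -41/64, -327/512, -653/1024, -1305/2048 } R={ -163/256, -81/128, -5/8, -1/2, 0 } -> -2609/4096
step 14: add blue to get rbrbrbbbrrbbbb; options L={ -1, -3/4, -11/16, -21/32, -41/64, -327/512, -653/1024, -1305/2048, -2609/4096 } R={ -163/256, -81/128, -5/8, -1/2, 0 } -> -5217/8192
step 15: add blue to get rbrbrbbbrrbbbbb; options L={ -1, -3/4, -11/16, -21/32, -41/64, -327/512, -653/1024, -1305/2048, -2609/4096, -5217/8192 } R={ -163/256, -81/128, -5/8, -1/2, 0 } -> -10433/16384

-10433/16384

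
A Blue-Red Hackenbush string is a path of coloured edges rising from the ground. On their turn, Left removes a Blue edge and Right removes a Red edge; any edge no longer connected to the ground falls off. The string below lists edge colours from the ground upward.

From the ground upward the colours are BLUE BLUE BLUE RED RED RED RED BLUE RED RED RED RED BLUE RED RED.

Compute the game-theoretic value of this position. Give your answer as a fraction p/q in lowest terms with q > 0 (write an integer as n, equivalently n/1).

8457/4096

Recurse on prefixes of the 15-edge string BLUE BLUE BLUE RED RED RED RED BLUE RED RED RED RED BLUE RED RED:
g(B) = { 0 | (no moves) } → 1
g(BB) = { 0, 1 | (no moves) } → 2
g(BBB) = { 0, 1, 2 | (no moves) } → 3
g(BBBR) = { 0, 1, 2 | 3 } → 5/2
g(BBBRR) = { 0, 1, 2 | 5/2, 3 } → 9/4
g(BBBRRR) = { 0, 1, 2 | 9/4, 5/2, 3 } → 17/8
g(BBBRRRR) = { 0, 1, 2 | 17/8, 9/4, 5/2, 3 } → 33/16
g(BBBRRRRB) = { 0, 1, 2, 33/16 | 17/8, 9/4, 5/2, 3 } → 67/32
g(BBBRRRRBR) = { 0, 1, 2, 33/16 | 67/32, 17/8, 9/4, 5/2, 3 } → 133/64
g(BBBRRRRBRR) = { 0, 1, 2, 33/16 | 133/64, 67/32, 17/8, 9/4, 5/2, 3 } → 265/128
g(BBBRRRRBRRR) = { 0, 1, 2, 33/16 | 265/128, 133/64, 67/32, 17/8, 9/4, 5/2, 3 } → 529/256
g(BBBRRRRBRRRR) = { 0, 1, 2, 33/16 | 529/256, 265/128, 133/64, 67/32, 17/8, 9/4, 5/2, 3 } → 1057/512
g(BBBRRRRBRRRRB) = { 0, 1, 2, 33/16, 1057/512 | 529/256, 265/128, 133/64, 67/32, 17/8, 9/4, 5/2, 3 } → 2115/1024
g(BBBRRRRBRRRRBR) = { 0, 1, 2, 33/16, 1057/512 | 2115/1024, 529/256, 265/128, 133/64, 67/32, 17/8, 9/4, 5/2, 3 } → 4229/2048
g(BBBRRRRBRRRRBRR) = { 0, 1, 2, 33/16, 1057/512 | 4229/2048, 2115/1024, 529/256, 265/128, 133/64, 67/32, 17/8, 9/4, 5/2, 3 } → 8457/4096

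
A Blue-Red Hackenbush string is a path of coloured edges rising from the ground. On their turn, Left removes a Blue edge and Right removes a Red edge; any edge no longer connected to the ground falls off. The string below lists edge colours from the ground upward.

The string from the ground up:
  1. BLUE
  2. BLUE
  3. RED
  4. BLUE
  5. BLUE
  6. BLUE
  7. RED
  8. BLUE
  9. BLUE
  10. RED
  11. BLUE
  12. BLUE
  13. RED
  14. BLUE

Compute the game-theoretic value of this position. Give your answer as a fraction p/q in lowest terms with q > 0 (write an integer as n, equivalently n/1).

Recurse on prefixes of the 14-edge string BLUE BLUE RED BLUE BLUE BLUE RED BLUE BLUE RED BLUE BLUE RED BLUE:
edge 1 of 14 (BLUE): { 0 | ∅ } = 1
edge 2 of 14 (BLUE): { 0,1 | ∅ } = 2
edge 3 of 14 (RED): { 0,1 | 2 } = 3/2
edge 4 of 14 (BLUE): { 0,1,3/2 | 2 } = 7/4
edge 5 of 14 (BLUE): { 0,1,3/2,7/4 | 2 } = 15/8
edge 6 of 14 (BLUE): { 0,1,3/2,7/4,15/8 | 2 } = 31/16
edge 7 of 14 (RED): { 0,1,3/2,7/4,15/8 | 31/16,2 } = 61/32
edge 8 of 14 (BLUE): { 0,1,3/2,7/4,15/8,61/32 | 31/16,2 } = 123/64
edge 9 of 14 (BLUE): { 0,1,3/2,7/4,15/8,61/32,123/64 | 31/16,2 } = 247/128
edge 10 of 14 (RED): { 0,1,3/2,7/4,15/8,61/32,123/64 | 247/128,31/16,2 } = 493/256
edge 11 of 14 (BLUE): { 0,1,3/2,7/4,15/8,61/32,123/64,493/256 | 247/128,31/16,2 } = 987/512
edge 12 of 14 (BLUE): { 0,1,3/2,7/4,15/8,61/32,123/64,493/256,987/512 | 247/128,31/16,2 } = 1975/1024
edge 13 of 14 (RED): { 0,1,3/2,7/4,15/8,61/32,123/64,493/256,987/512 | 1975/1024,247/128,31/16,2 } = 3949/2048
edge 14 of 14 (BLUE): { 0,1,3/2,7/4,15/8,61/32,123/64,493/256,987/512,3949/2048 | 1975/1024,247/128,31/16,2 } = 7899/4096

7899/4096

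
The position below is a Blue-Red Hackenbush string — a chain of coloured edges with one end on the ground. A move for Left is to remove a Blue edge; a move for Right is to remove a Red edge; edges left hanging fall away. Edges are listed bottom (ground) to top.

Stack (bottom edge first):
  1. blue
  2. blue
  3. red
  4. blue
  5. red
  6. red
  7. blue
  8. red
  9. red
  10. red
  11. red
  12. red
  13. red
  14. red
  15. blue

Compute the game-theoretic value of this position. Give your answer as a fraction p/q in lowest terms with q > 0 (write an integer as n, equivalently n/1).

b: Left { 0 }, Right { — } — simplest 1
bb: Left { 0; 1 }, Right { — } — simplest 2
bbr: Left { 0; 1 }, Right { 2 } — simplest 3/2
bbrb: Left { 0; 1; 3/2 }, Right { 2 } — simplest 7/4
bbrbr: Left { 0; 1; 3/2 }, Right { 7/4; 2 } — simplest 13/8
bbrbrr: Left { 0; 1; 3/2 }, Right { 13/8; 7/4; 2 } — simplest 25/16
bbrbrrb: Left { 0; 1; 3/2; 25/16 }, Right { 13/8; 7/4; 2 } — simplest 51/32
bbrbrrbr: Left { 0; 1; 3/2; 25/16 }, Right { 51/32; 13/8; 7/4; 2 } — simplest 101/64
bbrbrrbrr: Left { 0; 1; 3/2; 25/16 }, Right { 101/64; 51/32; 13/8; 7/4; 2 } — simplest 201/128
bbrbrrbrrr: Left { 0; 1; 3/2; 25/16 }, Right { 201/128; 101/64; 51/32; 13/8; 7/4; 2 } — simplest 401/256
bbrbrrbrrrr: Left { 0; 1; 3/2; 25/16 }, Right { 401/256; 201/128; 101/64; 51/32; 13/8; 7/4; 2 } — simplest 801/512
bbrbrrbrrrrr: Left { 0; 1; 3/2; 25/16 }, Right { 801/512; 401/256; 201/128; 101/64; 51/32; 13/8; 7/4; 2 } — simplest 1601/1024
bbrbrrbrrrrrr: Left { 0; 1; 3/2; 25/16 }, Right { 1601/1024; 801/512; 401/256; 201/128; 101/64; 51/32; 13/8; 7/4; 2 } — simplest 3201/2048
bbrbrrbrrrrrrr: Left { 0; 1; 3/2; 25/16 }, Right { 3201/2048; 1601/1024; 801/512; 401/256; 201/128; 101/64; 51/32; 13/8; 7/4; 2 } — simplest 6401/4096
bbrbrrbrrrrrrrb: Left { 0; 1; 3/2; 25/16; 6401/4096 }, Right { 3201/2048; 1601/1024; 801/512; 401/256; 201/128; 101/64; 51/32; 13/8; 7/4; 2 } — simplest 12803/8192

12803/8192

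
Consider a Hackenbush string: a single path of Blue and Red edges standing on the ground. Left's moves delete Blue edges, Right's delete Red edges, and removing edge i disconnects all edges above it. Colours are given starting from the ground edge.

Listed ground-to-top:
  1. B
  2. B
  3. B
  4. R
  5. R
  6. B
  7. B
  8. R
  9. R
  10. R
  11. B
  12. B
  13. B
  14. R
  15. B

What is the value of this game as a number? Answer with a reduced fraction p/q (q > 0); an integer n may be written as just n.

9787/4096

step 1: add B to get B; options L={ 0 } R={  } => 1
step 2: add B to get BB; options L={ 0,1 } R={  } => 2
step 3: add B to get BBB; options L={ 0,1,2 } R={  } => 3
step 4: add R to get BBBR; options L={ 0,1,2 } R={ 3 } => 5/2
step 5: add R to get BBBRR; options L={ 0,1,2 } R={ 5/2,3 } => 9/4
step 6: add B to get BBBRRB; options L={ 0,1,2,9/4 } R={ 5/2,3 } => 19/8
step 7: add B to get BBBRRBB; options L={ 0,1,2,9/4,19/8 } R={ 5/2,3 } => 39/16
step 8: add R to get BBBRRBBR; options L={ 0,1,2,9/4,19/8 } R={ 39/16,5/2,3 } => 77/32
step 9: add R to get BBBRRBBRR; options L={ 0,1,2,9/4,19/8 } R={ 77/32,39/16,5/2,3 } => 153/64
step 10: add R to get BBBRRBBRRR; options L={ 0,1,2,9/4,19/8 } R={ 153/64,77/32,39/16,5/2,3 } => 305/128
step 11: add B to get BBBRRBBRRRB; options L={ 0,1,2,9/4,19/8,305/128 } R={ 153/64,77/32,39/16,5/2,3 } => 611/256
step 12: add B to get BBBRRBBRRRBB; options L={ 0,1,2,9/4,19/8,305/128,611/256 } R={ 153/64,77/32,39/16,5/2,3 } => 1223/512
step 13: add B to get BBBRRBBRRRBBB; options L={ 0,1,2,9/4,19/8,305/128,611/256,1223/512 } R={ 153/64,77/32,39/16,5/2,3 } => 2447/1024
step 14: add R to get BBBRRBBRRRBBBR; options L={ 0,1,2,9/4,19/8,305/128,611/256,1223/512 } R={ 2447/1024,153/64,77/32,39/16,5/2,3 } => 4893/2048
step 15: add B to get BBBRRBBRRRBBBRB; options L={ 0,1,2,9/4,19/8,305/128,611/256,1223/512,4893/2048 } R={ 2447/1024,153/64,77/32,39/16,5/2,3 } => 9787/4096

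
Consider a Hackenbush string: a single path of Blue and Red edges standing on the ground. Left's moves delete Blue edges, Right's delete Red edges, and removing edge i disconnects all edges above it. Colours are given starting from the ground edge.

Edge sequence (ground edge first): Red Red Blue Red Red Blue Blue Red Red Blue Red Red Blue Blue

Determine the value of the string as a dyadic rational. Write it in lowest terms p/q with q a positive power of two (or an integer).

-7385/4096

val_1 [R]  L=[none]  R=[0]  gives -1
val_2 [RR]  L=[none]  R=[-1; 0]  gives -2
val_3 [RRB]  L=[-2]  R=[-1; 0]  gives -3/2
val_4 [RRBR]  L=[-2]  R=[-3/2; -1; 0]  gives -7/4
val_5 [RRBRR]  L=[-2]  R=[-7/4; -3/2; -1; 0]  gives -15/8
val_6 [RRBRRB]  L=[-2; -15/8]  R=[-7/4; -3/2; -1; 0]  gives -29/16
val_7 [RRBRRBB]  L=[-2; -15/8; -29/16]  R=[-7/4; -3/2; -1; 0]  gives -57/32
val_8 [RRBRRBBR]  L=[-2; -15/8; -29/16]  R=[-57/32; -7/4; -3/2; -1; 0]  gives -115/64
val_9 [RRBRRBBRR]  L=[-2; -15/8; -29/16]  R=[-115/64; -57/32; -7/4; -3/2; -1; 0]  gives -231/128
val_10 [RRBRRBBRRB]  L=[-2; -15/8; -29/16; -231/128]  R=[-115/64; -57/32; -7/4; -3/2; -1; 0]  gives -461/256
val_11 [RRBRRBBRRBR]  L=[-2; -15/8; -29/16; -231/128]  R=[-461/256; -115/64; -57/32; -7/4; -3/2; -1; 0]  gives -923/512
val_12 [RRBRRBBRRBRR]  L=[-2; -15/8; -29/16; -231/128]  R=[-923/512; -461/256; -115/64; -57/32; -7/4; -3/2; -1; 0]  gives -1847/1024
val_13 [RRBRRBBRRBRRB]  L=[-2; -15/8; -29/16; -231/128; -1847/1024]  R=[-923/512; -461/256; -115/64; -57/32; -7/4; -3/2; -1; 0]  gives -3693/2048
val_14 [RRBRRBBRRBRRBB]  L=[-2; -15/8; -29/16; -231/128; -1847/1024; -3693/2048]  R=[-923/512; -461/256; -115/64; -57/32; -7/4; -3/2; -1; 0]  gives -7385/4096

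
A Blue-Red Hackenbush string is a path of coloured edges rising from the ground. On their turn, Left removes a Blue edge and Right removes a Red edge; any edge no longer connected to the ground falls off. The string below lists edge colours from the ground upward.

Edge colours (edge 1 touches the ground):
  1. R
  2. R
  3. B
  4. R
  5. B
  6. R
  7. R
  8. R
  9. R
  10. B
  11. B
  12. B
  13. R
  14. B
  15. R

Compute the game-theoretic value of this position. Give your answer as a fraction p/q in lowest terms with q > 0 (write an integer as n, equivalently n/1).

1 of 15 · R · max L −∞ · min R 0 = -1
2 of 15 · RR · max L −∞ · min R -1 = -2
3 of 15 · RRB · max L -2 · min R -1 = -3/2
4 of 15 · RRBR · max L -2 · min R -3/2 = -7/4
5 of 15 · RRBRB · max L -7/4 · min R -3/2 = -13/8
6 of 15 · RRBRBR · max L -7/4 · min R -13/8 = -27/16
7 of 15 · RRBRBRR · max L -7/4 · min R -27/16 = -55/32
8 of 15 · RRBRBRRR · max L -7/4 · min R -55/32 = -111/64
9 of 15 · RRBRBRRRR · max L -7/4 · min R -111/64 = -223/128
10 of 15 · RRBRBRRRRB · max L -223/128 · min R -111/64 = -445/256
11 of 15 · RRBRBRRRRBB · max L -445/256 · min R -111/64 = -889/512
12 of 15 · RRBRBRRRRBBB · max L -889/512 · min R -111/64 = -1777/1024
13 of 15 · RRBRBRRRRBBBR · max L -889/512 · min R -1777/1024 = -3555/2048
14 of 15 · RRBRBRRRRBBBRB · max L -3555/2048 · min R -1777/1024 = -7109/4096
15 of 15 · RRBRBRRRRBBBRBR · max L -3555/2048 · min R -7109/4096 = -14219/8192

-14219/8192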